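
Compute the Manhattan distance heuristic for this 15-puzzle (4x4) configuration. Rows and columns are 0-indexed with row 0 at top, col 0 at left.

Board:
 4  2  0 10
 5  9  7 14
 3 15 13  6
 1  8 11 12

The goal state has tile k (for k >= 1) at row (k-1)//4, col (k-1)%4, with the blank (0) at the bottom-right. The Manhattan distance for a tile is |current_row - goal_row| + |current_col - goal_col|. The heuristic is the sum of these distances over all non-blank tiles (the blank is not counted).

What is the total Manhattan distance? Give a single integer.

Answer: 34

Derivation:
Tile 4: at (0,0), goal (0,3), distance |0-0|+|0-3| = 3
Tile 2: at (0,1), goal (0,1), distance |0-0|+|1-1| = 0
Tile 10: at (0,3), goal (2,1), distance |0-2|+|3-1| = 4
Tile 5: at (1,0), goal (1,0), distance |1-1|+|0-0| = 0
Tile 9: at (1,1), goal (2,0), distance |1-2|+|1-0| = 2
Tile 7: at (1,2), goal (1,2), distance |1-1|+|2-2| = 0
Tile 14: at (1,3), goal (3,1), distance |1-3|+|3-1| = 4
Tile 3: at (2,0), goal (0,2), distance |2-0|+|0-2| = 4
Tile 15: at (2,1), goal (3,2), distance |2-3|+|1-2| = 2
Tile 13: at (2,2), goal (3,0), distance |2-3|+|2-0| = 3
Tile 6: at (2,3), goal (1,1), distance |2-1|+|3-1| = 3
Tile 1: at (3,0), goal (0,0), distance |3-0|+|0-0| = 3
Tile 8: at (3,1), goal (1,3), distance |3-1|+|1-3| = 4
Tile 11: at (3,2), goal (2,2), distance |3-2|+|2-2| = 1
Tile 12: at (3,3), goal (2,3), distance |3-2|+|3-3| = 1
Sum: 3 + 0 + 4 + 0 + 2 + 0 + 4 + 4 + 2 + 3 + 3 + 3 + 4 + 1 + 1 = 34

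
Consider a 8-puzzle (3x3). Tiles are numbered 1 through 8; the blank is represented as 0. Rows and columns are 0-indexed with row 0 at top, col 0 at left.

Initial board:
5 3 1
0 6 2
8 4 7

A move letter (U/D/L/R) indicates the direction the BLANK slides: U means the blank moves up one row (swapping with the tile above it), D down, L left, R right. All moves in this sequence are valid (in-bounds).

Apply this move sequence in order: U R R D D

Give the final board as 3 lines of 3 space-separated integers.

After move 1 (U):
0 3 1
5 6 2
8 4 7

After move 2 (R):
3 0 1
5 6 2
8 4 7

After move 3 (R):
3 1 0
5 6 2
8 4 7

After move 4 (D):
3 1 2
5 6 0
8 4 7

After move 5 (D):
3 1 2
5 6 7
8 4 0

Answer: 3 1 2
5 6 7
8 4 0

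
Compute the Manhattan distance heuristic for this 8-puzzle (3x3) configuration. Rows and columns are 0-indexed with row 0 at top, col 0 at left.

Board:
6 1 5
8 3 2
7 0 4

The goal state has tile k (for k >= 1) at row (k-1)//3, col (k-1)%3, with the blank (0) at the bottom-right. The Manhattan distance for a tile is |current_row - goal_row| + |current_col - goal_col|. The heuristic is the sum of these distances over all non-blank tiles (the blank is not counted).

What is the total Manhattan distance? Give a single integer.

Answer: 15

Derivation:
Tile 6: at (0,0), goal (1,2), distance |0-1|+|0-2| = 3
Tile 1: at (0,1), goal (0,0), distance |0-0|+|1-0| = 1
Tile 5: at (0,2), goal (1,1), distance |0-1|+|2-1| = 2
Tile 8: at (1,0), goal (2,1), distance |1-2|+|0-1| = 2
Tile 3: at (1,1), goal (0,2), distance |1-0|+|1-2| = 2
Tile 2: at (1,2), goal (0,1), distance |1-0|+|2-1| = 2
Tile 7: at (2,0), goal (2,0), distance |2-2|+|0-0| = 0
Tile 4: at (2,2), goal (1,0), distance |2-1|+|2-0| = 3
Sum: 3 + 1 + 2 + 2 + 2 + 2 + 0 + 3 = 15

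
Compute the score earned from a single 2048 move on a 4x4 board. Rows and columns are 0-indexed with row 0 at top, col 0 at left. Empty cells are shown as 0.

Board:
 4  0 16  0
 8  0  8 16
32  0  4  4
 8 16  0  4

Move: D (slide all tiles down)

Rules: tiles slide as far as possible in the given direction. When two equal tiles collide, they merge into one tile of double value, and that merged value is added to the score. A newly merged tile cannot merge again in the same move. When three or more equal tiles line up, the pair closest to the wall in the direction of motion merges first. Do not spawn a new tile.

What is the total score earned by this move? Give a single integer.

Answer: 8

Derivation:
Slide down:
col 0: [4, 8, 32, 8] -> [4, 8, 32, 8]  score +0 (running 0)
col 1: [0, 0, 0, 16] -> [0, 0, 0, 16]  score +0 (running 0)
col 2: [16, 8, 4, 0] -> [0, 16, 8, 4]  score +0 (running 0)
col 3: [0, 16, 4, 4] -> [0, 0, 16, 8]  score +8 (running 8)
Board after move:
 4  0  0  0
 8  0 16  0
32  0  8 16
 8 16  4  8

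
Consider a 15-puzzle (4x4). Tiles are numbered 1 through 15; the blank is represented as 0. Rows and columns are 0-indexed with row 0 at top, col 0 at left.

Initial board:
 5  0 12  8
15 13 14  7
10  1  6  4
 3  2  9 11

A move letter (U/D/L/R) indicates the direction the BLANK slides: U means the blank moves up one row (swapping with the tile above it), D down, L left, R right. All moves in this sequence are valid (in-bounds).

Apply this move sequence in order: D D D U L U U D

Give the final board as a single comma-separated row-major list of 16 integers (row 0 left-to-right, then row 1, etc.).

After move 1 (D):
 5 13 12  8
15  0 14  7
10  1  6  4
 3  2  9 11

After move 2 (D):
 5 13 12  8
15  1 14  7
10  0  6  4
 3  2  9 11

After move 3 (D):
 5 13 12  8
15  1 14  7
10  2  6  4
 3  0  9 11

After move 4 (U):
 5 13 12  8
15  1 14  7
10  0  6  4
 3  2  9 11

After move 5 (L):
 5 13 12  8
15  1 14  7
 0 10  6  4
 3  2  9 11

After move 6 (U):
 5 13 12  8
 0  1 14  7
15 10  6  4
 3  2  9 11

After move 7 (U):
 0 13 12  8
 5  1 14  7
15 10  6  4
 3  2  9 11

After move 8 (D):
 5 13 12  8
 0  1 14  7
15 10  6  4
 3  2  9 11

Answer: 5, 13, 12, 8, 0, 1, 14, 7, 15, 10, 6, 4, 3, 2, 9, 11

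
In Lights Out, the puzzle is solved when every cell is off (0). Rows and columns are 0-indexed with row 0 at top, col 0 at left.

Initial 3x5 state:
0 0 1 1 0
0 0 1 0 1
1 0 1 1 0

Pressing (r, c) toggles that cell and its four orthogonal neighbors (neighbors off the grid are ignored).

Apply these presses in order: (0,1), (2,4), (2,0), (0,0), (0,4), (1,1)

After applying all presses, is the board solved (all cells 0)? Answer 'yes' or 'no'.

Answer: no

Derivation:
After press 1 at (0,1):
1 1 0 1 0
0 1 1 0 1
1 0 1 1 0

After press 2 at (2,4):
1 1 0 1 0
0 1 1 0 0
1 0 1 0 1

After press 3 at (2,0):
1 1 0 1 0
1 1 1 0 0
0 1 1 0 1

After press 4 at (0,0):
0 0 0 1 0
0 1 1 0 0
0 1 1 0 1

After press 5 at (0,4):
0 0 0 0 1
0 1 1 0 1
0 1 1 0 1

After press 6 at (1,1):
0 1 0 0 1
1 0 0 0 1
0 0 1 0 1

Lights still on: 6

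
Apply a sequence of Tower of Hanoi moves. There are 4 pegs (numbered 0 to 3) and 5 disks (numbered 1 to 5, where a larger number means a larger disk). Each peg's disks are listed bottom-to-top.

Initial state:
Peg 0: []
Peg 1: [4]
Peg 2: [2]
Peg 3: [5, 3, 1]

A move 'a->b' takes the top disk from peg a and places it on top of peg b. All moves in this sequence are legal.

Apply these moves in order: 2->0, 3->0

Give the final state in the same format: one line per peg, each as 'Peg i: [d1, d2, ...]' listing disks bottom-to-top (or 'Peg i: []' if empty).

Answer: Peg 0: [2, 1]
Peg 1: [4]
Peg 2: []
Peg 3: [5, 3]

Derivation:
After move 1 (2->0):
Peg 0: [2]
Peg 1: [4]
Peg 2: []
Peg 3: [5, 3, 1]

After move 2 (3->0):
Peg 0: [2, 1]
Peg 1: [4]
Peg 2: []
Peg 3: [5, 3]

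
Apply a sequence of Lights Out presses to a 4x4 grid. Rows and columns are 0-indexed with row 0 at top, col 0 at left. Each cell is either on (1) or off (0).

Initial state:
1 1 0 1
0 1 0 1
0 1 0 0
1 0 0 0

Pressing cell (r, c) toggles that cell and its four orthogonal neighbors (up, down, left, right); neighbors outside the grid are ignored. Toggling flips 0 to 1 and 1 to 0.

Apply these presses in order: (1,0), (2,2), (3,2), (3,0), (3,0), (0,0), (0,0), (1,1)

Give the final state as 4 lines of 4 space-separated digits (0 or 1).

After press 1 at (1,0):
0 1 0 1
1 0 0 1
1 1 0 0
1 0 0 0

After press 2 at (2,2):
0 1 0 1
1 0 1 1
1 0 1 1
1 0 1 0

After press 3 at (3,2):
0 1 0 1
1 0 1 1
1 0 0 1
1 1 0 1

After press 4 at (3,0):
0 1 0 1
1 0 1 1
0 0 0 1
0 0 0 1

After press 5 at (3,0):
0 1 0 1
1 0 1 1
1 0 0 1
1 1 0 1

After press 6 at (0,0):
1 0 0 1
0 0 1 1
1 0 0 1
1 1 0 1

After press 7 at (0,0):
0 1 0 1
1 0 1 1
1 0 0 1
1 1 0 1

After press 8 at (1,1):
0 0 0 1
0 1 0 1
1 1 0 1
1 1 0 1

Answer: 0 0 0 1
0 1 0 1
1 1 0 1
1 1 0 1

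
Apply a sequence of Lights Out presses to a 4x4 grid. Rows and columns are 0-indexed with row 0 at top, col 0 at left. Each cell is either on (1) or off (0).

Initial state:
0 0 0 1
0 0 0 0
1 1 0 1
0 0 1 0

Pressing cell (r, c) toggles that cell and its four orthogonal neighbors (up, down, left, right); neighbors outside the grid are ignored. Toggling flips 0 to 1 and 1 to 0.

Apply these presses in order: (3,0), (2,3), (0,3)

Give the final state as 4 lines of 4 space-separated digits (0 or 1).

After press 1 at (3,0):
0 0 0 1
0 0 0 0
0 1 0 1
1 1 1 0

After press 2 at (2,3):
0 0 0 1
0 0 0 1
0 1 1 0
1 1 1 1

After press 3 at (0,3):
0 0 1 0
0 0 0 0
0 1 1 0
1 1 1 1

Answer: 0 0 1 0
0 0 0 0
0 1 1 0
1 1 1 1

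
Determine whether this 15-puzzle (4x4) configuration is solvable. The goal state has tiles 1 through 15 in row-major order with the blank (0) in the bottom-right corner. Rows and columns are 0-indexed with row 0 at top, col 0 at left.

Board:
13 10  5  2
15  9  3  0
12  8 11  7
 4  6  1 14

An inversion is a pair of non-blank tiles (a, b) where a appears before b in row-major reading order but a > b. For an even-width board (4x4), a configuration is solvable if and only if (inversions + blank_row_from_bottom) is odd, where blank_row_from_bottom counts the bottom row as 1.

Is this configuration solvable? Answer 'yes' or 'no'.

Answer: yes

Derivation:
Inversions: 62
Blank is in row 1 (0-indexed from top), which is row 3 counting from the bottom (bottom = 1).
62 + 3 = 65, which is odd, so the puzzle is solvable.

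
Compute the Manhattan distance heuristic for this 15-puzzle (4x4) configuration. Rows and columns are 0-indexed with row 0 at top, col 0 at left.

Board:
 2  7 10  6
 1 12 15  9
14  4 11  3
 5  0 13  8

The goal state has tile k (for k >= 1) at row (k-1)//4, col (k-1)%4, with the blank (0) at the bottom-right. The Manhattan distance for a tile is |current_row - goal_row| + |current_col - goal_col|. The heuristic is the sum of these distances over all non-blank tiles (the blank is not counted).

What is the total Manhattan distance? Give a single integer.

Tile 2: (0,0)->(0,1) = 1
Tile 7: (0,1)->(1,2) = 2
Tile 10: (0,2)->(2,1) = 3
Tile 6: (0,3)->(1,1) = 3
Tile 1: (1,0)->(0,0) = 1
Tile 12: (1,1)->(2,3) = 3
Tile 15: (1,2)->(3,2) = 2
Tile 9: (1,3)->(2,0) = 4
Tile 14: (2,0)->(3,1) = 2
Tile 4: (2,1)->(0,3) = 4
Tile 11: (2,2)->(2,2) = 0
Tile 3: (2,3)->(0,2) = 3
Tile 5: (3,0)->(1,0) = 2
Tile 13: (3,2)->(3,0) = 2
Tile 8: (3,3)->(1,3) = 2
Sum: 1 + 2 + 3 + 3 + 1 + 3 + 2 + 4 + 2 + 4 + 0 + 3 + 2 + 2 + 2 = 34

Answer: 34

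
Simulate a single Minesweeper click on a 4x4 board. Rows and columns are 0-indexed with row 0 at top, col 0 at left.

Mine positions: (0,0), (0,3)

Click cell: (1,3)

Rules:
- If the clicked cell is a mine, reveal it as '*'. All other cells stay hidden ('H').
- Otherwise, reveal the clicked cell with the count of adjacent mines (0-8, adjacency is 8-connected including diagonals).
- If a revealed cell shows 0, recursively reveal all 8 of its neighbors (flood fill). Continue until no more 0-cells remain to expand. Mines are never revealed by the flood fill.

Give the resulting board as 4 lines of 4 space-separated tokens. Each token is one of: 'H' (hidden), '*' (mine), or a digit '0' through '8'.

H H H H
H H H 1
H H H H
H H H H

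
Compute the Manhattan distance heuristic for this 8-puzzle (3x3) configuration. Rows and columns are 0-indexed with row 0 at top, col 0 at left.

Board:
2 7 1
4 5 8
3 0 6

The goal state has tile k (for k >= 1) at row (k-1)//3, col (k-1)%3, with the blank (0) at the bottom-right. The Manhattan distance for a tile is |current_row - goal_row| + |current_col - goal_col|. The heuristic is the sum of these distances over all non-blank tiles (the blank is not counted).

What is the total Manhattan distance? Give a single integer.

Tile 2: at (0,0), goal (0,1), distance |0-0|+|0-1| = 1
Tile 7: at (0,1), goal (2,0), distance |0-2|+|1-0| = 3
Tile 1: at (0,2), goal (0,0), distance |0-0|+|2-0| = 2
Tile 4: at (1,0), goal (1,0), distance |1-1|+|0-0| = 0
Tile 5: at (1,1), goal (1,1), distance |1-1|+|1-1| = 0
Tile 8: at (1,2), goal (2,1), distance |1-2|+|2-1| = 2
Tile 3: at (2,0), goal (0,2), distance |2-0|+|0-2| = 4
Tile 6: at (2,2), goal (1,2), distance |2-1|+|2-2| = 1
Sum: 1 + 3 + 2 + 0 + 0 + 2 + 4 + 1 = 13

Answer: 13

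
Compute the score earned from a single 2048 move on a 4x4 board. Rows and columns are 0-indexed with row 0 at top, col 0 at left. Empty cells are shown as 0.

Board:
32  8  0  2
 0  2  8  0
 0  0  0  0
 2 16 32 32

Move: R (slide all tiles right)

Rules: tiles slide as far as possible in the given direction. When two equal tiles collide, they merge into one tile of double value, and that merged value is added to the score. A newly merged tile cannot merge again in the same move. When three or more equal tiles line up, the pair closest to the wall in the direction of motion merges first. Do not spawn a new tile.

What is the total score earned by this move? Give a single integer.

Answer: 64

Derivation:
Slide right:
row 0: [32, 8, 0, 2] -> [0, 32, 8, 2]  score +0 (running 0)
row 1: [0, 2, 8, 0] -> [0, 0, 2, 8]  score +0 (running 0)
row 2: [0, 0, 0, 0] -> [0, 0, 0, 0]  score +0 (running 0)
row 3: [2, 16, 32, 32] -> [0, 2, 16, 64]  score +64 (running 64)
Board after move:
 0 32  8  2
 0  0  2  8
 0  0  0  0
 0  2 16 64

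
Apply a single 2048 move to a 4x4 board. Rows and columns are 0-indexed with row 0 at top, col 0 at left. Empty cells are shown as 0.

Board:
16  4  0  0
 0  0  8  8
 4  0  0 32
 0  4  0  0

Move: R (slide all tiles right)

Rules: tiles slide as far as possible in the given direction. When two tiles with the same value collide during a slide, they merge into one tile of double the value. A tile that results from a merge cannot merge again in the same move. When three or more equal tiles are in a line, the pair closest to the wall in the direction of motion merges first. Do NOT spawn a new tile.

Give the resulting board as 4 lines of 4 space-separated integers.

Answer:  0  0 16  4
 0  0  0 16
 0  0  4 32
 0  0  0  4

Derivation:
Slide right:
row 0: [16, 4, 0, 0] -> [0, 0, 16, 4]
row 1: [0, 0, 8, 8] -> [0, 0, 0, 16]
row 2: [4, 0, 0, 32] -> [0, 0, 4, 32]
row 3: [0, 4, 0, 0] -> [0, 0, 0, 4]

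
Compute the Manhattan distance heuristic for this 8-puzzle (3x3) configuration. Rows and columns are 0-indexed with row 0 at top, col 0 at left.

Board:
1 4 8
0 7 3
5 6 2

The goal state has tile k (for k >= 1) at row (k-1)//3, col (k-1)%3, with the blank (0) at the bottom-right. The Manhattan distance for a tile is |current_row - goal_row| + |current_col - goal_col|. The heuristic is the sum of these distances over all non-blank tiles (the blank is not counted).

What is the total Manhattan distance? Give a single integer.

Tile 1: (0,0)->(0,0) = 0
Tile 4: (0,1)->(1,0) = 2
Tile 8: (0,2)->(2,1) = 3
Tile 7: (1,1)->(2,0) = 2
Tile 3: (1,2)->(0,2) = 1
Tile 5: (2,0)->(1,1) = 2
Tile 6: (2,1)->(1,2) = 2
Tile 2: (2,2)->(0,1) = 3
Sum: 0 + 2 + 3 + 2 + 1 + 2 + 2 + 3 = 15

Answer: 15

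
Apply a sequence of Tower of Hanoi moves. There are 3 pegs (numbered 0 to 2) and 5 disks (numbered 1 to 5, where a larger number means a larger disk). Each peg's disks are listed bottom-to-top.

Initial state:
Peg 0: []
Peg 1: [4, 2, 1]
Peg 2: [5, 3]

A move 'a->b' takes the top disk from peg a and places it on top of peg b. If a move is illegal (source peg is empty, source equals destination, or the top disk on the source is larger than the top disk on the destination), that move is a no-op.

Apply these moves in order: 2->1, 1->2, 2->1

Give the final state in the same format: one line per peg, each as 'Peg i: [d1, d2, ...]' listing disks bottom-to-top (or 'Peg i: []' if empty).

After move 1 (2->1):
Peg 0: []
Peg 1: [4, 2, 1]
Peg 2: [5, 3]

After move 2 (1->2):
Peg 0: []
Peg 1: [4, 2]
Peg 2: [5, 3, 1]

After move 3 (2->1):
Peg 0: []
Peg 1: [4, 2, 1]
Peg 2: [5, 3]

Answer: Peg 0: []
Peg 1: [4, 2, 1]
Peg 2: [5, 3]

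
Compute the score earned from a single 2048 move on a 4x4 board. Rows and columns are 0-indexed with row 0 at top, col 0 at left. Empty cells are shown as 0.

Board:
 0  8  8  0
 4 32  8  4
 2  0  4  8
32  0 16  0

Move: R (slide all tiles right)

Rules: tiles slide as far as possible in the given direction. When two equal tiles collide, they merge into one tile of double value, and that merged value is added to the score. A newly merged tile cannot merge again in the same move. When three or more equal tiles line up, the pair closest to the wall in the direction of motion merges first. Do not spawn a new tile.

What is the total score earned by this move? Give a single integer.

Slide right:
row 0: [0, 8, 8, 0] -> [0, 0, 0, 16]  score +16 (running 16)
row 1: [4, 32, 8, 4] -> [4, 32, 8, 4]  score +0 (running 16)
row 2: [2, 0, 4, 8] -> [0, 2, 4, 8]  score +0 (running 16)
row 3: [32, 0, 16, 0] -> [0, 0, 32, 16]  score +0 (running 16)
Board after move:
 0  0  0 16
 4 32  8  4
 0  2  4  8
 0  0 32 16

Answer: 16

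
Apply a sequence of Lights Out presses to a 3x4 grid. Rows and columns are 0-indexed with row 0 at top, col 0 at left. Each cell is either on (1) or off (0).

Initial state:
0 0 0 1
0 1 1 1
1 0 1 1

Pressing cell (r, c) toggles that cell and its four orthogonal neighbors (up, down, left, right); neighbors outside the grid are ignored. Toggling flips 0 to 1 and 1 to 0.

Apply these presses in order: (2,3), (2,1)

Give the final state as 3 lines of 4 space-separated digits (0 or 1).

After press 1 at (2,3):
0 0 0 1
0 1 1 0
1 0 0 0

After press 2 at (2,1):
0 0 0 1
0 0 1 0
0 1 1 0

Answer: 0 0 0 1
0 0 1 0
0 1 1 0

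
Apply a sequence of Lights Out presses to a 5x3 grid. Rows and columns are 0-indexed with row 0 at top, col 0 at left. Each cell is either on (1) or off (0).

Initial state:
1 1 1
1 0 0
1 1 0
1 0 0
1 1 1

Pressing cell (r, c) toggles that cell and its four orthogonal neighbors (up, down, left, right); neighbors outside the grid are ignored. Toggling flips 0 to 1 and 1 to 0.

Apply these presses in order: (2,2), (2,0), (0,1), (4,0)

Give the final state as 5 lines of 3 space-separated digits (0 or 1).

After press 1 at (2,2):
1 1 1
1 0 1
1 0 1
1 0 1
1 1 1

After press 2 at (2,0):
1 1 1
0 0 1
0 1 1
0 0 1
1 1 1

After press 3 at (0,1):
0 0 0
0 1 1
0 1 1
0 0 1
1 1 1

After press 4 at (4,0):
0 0 0
0 1 1
0 1 1
1 0 1
0 0 1

Answer: 0 0 0
0 1 1
0 1 1
1 0 1
0 0 1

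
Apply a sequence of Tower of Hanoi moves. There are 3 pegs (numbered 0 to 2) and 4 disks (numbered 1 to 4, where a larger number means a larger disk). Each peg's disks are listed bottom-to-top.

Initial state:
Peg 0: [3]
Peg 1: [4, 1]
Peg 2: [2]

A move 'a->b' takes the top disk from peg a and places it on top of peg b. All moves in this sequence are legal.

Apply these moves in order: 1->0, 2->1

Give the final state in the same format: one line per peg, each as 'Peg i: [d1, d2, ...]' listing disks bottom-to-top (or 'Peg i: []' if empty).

Answer: Peg 0: [3, 1]
Peg 1: [4, 2]
Peg 2: []

Derivation:
After move 1 (1->0):
Peg 0: [3, 1]
Peg 1: [4]
Peg 2: [2]

After move 2 (2->1):
Peg 0: [3, 1]
Peg 1: [4, 2]
Peg 2: []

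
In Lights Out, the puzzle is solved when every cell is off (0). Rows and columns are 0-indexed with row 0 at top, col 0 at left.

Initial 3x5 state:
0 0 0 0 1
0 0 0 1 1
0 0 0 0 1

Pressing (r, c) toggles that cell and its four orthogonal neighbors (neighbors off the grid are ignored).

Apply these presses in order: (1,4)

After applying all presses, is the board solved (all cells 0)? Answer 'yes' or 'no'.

After press 1 at (1,4):
0 0 0 0 0
0 0 0 0 0
0 0 0 0 0

Lights still on: 0

Answer: yes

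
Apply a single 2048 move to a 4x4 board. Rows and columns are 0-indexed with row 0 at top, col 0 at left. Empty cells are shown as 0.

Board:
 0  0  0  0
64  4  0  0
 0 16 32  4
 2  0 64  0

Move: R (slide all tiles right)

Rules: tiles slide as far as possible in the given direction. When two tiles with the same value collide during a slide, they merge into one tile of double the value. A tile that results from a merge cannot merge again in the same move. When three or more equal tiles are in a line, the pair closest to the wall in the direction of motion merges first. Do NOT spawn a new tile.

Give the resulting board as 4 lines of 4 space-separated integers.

Answer:  0  0  0  0
 0  0 64  4
 0 16 32  4
 0  0  2 64

Derivation:
Slide right:
row 0: [0, 0, 0, 0] -> [0, 0, 0, 0]
row 1: [64, 4, 0, 0] -> [0, 0, 64, 4]
row 2: [0, 16, 32, 4] -> [0, 16, 32, 4]
row 3: [2, 0, 64, 0] -> [0, 0, 2, 64]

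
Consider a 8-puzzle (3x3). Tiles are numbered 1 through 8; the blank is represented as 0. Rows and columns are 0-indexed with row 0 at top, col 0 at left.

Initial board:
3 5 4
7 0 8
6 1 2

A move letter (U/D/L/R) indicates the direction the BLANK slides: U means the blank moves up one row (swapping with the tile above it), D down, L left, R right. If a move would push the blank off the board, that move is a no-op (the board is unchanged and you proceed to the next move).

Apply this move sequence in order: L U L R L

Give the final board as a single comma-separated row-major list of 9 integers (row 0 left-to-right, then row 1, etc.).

After move 1 (L):
3 5 4
0 7 8
6 1 2

After move 2 (U):
0 5 4
3 7 8
6 1 2

After move 3 (L):
0 5 4
3 7 8
6 1 2

After move 4 (R):
5 0 4
3 7 8
6 1 2

After move 5 (L):
0 5 4
3 7 8
6 1 2

Answer: 0, 5, 4, 3, 7, 8, 6, 1, 2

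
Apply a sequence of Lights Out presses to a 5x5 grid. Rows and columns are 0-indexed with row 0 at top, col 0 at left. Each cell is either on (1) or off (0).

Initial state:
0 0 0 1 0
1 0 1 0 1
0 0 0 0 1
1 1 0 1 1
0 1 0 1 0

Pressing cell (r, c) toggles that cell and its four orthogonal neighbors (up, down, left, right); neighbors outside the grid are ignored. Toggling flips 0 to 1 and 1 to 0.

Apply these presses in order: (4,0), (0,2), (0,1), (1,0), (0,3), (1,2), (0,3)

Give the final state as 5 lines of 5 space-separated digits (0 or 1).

After press 1 at (4,0):
0 0 0 1 0
1 0 1 0 1
0 0 0 0 1
0 1 0 1 1
1 0 0 1 0

After press 2 at (0,2):
0 1 1 0 0
1 0 0 0 1
0 0 0 0 1
0 1 0 1 1
1 0 0 1 0

After press 3 at (0,1):
1 0 0 0 0
1 1 0 0 1
0 0 0 0 1
0 1 0 1 1
1 0 0 1 0

After press 4 at (1,0):
0 0 0 0 0
0 0 0 0 1
1 0 0 0 1
0 1 0 1 1
1 0 0 1 0

After press 5 at (0,3):
0 0 1 1 1
0 0 0 1 1
1 0 0 0 1
0 1 0 1 1
1 0 0 1 0

After press 6 at (1,2):
0 0 0 1 1
0 1 1 0 1
1 0 1 0 1
0 1 0 1 1
1 0 0 1 0

After press 7 at (0,3):
0 0 1 0 0
0 1 1 1 1
1 0 1 0 1
0 1 0 1 1
1 0 0 1 0

Answer: 0 0 1 0 0
0 1 1 1 1
1 0 1 0 1
0 1 0 1 1
1 0 0 1 0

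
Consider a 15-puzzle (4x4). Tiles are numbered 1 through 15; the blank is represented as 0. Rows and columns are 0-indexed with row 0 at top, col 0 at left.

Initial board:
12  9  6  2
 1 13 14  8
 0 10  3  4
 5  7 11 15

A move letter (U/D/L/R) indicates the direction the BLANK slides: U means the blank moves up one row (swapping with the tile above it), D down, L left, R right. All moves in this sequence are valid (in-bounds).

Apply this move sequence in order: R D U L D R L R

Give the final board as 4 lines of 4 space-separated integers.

Answer: 12  9  6  2
 1 13 14  8
 5 10  3  4
 7  0 11 15

Derivation:
After move 1 (R):
12  9  6  2
 1 13 14  8
10  0  3  4
 5  7 11 15

After move 2 (D):
12  9  6  2
 1 13 14  8
10  7  3  4
 5  0 11 15

After move 3 (U):
12  9  6  2
 1 13 14  8
10  0  3  4
 5  7 11 15

After move 4 (L):
12  9  6  2
 1 13 14  8
 0 10  3  4
 5  7 11 15

After move 5 (D):
12  9  6  2
 1 13 14  8
 5 10  3  4
 0  7 11 15

After move 6 (R):
12  9  6  2
 1 13 14  8
 5 10  3  4
 7  0 11 15

After move 7 (L):
12  9  6  2
 1 13 14  8
 5 10  3  4
 0  7 11 15

After move 8 (R):
12  9  6  2
 1 13 14  8
 5 10  3  4
 7  0 11 15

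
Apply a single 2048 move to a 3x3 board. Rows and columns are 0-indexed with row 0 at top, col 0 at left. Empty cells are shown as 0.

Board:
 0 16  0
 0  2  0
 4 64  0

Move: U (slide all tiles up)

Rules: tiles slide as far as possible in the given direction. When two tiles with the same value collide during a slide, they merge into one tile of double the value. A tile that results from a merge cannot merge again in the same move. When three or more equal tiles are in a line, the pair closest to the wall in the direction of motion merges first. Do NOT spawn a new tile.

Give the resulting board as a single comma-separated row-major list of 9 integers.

Answer: 4, 16, 0, 0, 2, 0, 0, 64, 0

Derivation:
Slide up:
col 0: [0, 0, 4] -> [4, 0, 0]
col 1: [16, 2, 64] -> [16, 2, 64]
col 2: [0, 0, 0] -> [0, 0, 0]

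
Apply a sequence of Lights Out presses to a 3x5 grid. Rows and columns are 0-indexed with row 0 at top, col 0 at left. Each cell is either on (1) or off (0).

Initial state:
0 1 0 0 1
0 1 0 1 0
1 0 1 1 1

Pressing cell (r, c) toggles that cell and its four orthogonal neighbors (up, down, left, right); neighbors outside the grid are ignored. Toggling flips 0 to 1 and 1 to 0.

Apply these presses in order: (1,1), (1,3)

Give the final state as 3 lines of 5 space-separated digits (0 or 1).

After press 1 at (1,1):
0 0 0 0 1
1 0 1 1 0
1 1 1 1 1

After press 2 at (1,3):
0 0 0 1 1
1 0 0 0 1
1 1 1 0 1

Answer: 0 0 0 1 1
1 0 0 0 1
1 1 1 0 1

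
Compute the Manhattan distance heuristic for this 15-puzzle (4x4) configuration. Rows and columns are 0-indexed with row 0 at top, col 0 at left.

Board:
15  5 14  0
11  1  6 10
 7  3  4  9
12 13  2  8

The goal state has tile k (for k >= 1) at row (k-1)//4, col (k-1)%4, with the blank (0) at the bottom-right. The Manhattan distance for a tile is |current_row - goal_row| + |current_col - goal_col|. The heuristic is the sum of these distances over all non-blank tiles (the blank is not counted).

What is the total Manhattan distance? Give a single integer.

Answer: 43

Derivation:
Tile 15: at (0,0), goal (3,2), distance |0-3|+|0-2| = 5
Tile 5: at (0,1), goal (1,0), distance |0-1|+|1-0| = 2
Tile 14: at (0,2), goal (3,1), distance |0-3|+|2-1| = 4
Tile 11: at (1,0), goal (2,2), distance |1-2|+|0-2| = 3
Tile 1: at (1,1), goal (0,0), distance |1-0|+|1-0| = 2
Tile 6: at (1,2), goal (1,1), distance |1-1|+|2-1| = 1
Tile 10: at (1,3), goal (2,1), distance |1-2|+|3-1| = 3
Tile 7: at (2,0), goal (1,2), distance |2-1|+|0-2| = 3
Tile 3: at (2,1), goal (0,2), distance |2-0|+|1-2| = 3
Tile 4: at (2,2), goal (0,3), distance |2-0|+|2-3| = 3
Tile 9: at (2,3), goal (2,0), distance |2-2|+|3-0| = 3
Tile 12: at (3,0), goal (2,3), distance |3-2|+|0-3| = 4
Tile 13: at (3,1), goal (3,0), distance |3-3|+|1-0| = 1
Tile 2: at (3,2), goal (0,1), distance |3-0|+|2-1| = 4
Tile 8: at (3,3), goal (1,3), distance |3-1|+|3-3| = 2
Sum: 5 + 2 + 4 + 3 + 2 + 1 + 3 + 3 + 3 + 3 + 3 + 4 + 1 + 4 + 2 = 43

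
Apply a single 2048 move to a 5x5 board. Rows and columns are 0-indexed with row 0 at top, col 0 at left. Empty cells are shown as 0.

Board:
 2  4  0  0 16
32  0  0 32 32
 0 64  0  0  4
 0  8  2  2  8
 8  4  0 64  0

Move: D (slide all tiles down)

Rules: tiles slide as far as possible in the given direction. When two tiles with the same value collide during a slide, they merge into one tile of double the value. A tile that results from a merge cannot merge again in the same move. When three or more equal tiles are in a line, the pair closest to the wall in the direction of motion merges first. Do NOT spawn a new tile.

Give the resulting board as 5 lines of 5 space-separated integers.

Answer:  0  0  0  0  0
 0  4  0  0 16
 2 64  0 32 32
32  8  0  2  4
 8  4  2 64  8

Derivation:
Slide down:
col 0: [2, 32, 0, 0, 8] -> [0, 0, 2, 32, 8]
col 1: [4, 0, 64, 8, 4] -> [0, 4, 64, 8, 4]
col 2: [0, 0, 0, 2, 0] -> [0, 0, 0, 0, 2]
col 3: [0, 32, 0, 2, 64] -> [0, 0, 32, 2, 64]
col 4: [16, 32, 4, 8, 0] -> [0, 16, 32, 4, 8]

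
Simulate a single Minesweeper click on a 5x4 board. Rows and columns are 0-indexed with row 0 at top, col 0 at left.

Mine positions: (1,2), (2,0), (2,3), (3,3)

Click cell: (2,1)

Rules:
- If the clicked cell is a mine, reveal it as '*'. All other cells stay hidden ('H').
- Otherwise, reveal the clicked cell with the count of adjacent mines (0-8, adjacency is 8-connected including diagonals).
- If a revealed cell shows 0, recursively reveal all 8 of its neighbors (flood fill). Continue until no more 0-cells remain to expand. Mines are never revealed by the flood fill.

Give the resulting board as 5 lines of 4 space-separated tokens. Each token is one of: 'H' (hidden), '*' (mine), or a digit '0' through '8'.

H H H H
H H H H
H 2 H H
H H H H
H H H H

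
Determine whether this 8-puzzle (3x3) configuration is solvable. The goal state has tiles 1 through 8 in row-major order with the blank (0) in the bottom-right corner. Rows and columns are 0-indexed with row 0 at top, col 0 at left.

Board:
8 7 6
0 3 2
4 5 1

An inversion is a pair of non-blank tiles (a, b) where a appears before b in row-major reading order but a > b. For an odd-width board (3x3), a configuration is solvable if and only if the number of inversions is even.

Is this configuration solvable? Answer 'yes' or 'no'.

Answer: no

Derivation:
Inversions (pairs i<j in row-major order where tile[i] > tile[j] > 0): 23
23 is odd, so the puzzle is not solvable.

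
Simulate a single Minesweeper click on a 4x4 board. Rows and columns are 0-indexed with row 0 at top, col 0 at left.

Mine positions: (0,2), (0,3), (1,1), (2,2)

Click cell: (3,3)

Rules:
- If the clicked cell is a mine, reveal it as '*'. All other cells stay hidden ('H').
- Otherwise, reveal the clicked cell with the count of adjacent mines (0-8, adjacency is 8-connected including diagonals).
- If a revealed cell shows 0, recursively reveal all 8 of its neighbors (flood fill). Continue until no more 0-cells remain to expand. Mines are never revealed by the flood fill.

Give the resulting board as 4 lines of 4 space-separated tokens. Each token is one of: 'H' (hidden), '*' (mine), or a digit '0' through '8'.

H H H H
H H H H
H H H H
H H H 1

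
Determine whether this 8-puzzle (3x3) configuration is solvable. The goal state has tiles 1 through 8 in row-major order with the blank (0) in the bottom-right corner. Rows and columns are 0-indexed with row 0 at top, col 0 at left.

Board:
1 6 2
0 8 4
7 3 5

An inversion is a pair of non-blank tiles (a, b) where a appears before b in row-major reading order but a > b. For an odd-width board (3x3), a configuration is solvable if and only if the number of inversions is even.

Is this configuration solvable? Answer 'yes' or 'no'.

Answer: no

Derivation:
Inversions (pairs i<j in row-major order where tile[i] > tile[j] > 0): 11
11 is odd, so the puzzle is not solvable.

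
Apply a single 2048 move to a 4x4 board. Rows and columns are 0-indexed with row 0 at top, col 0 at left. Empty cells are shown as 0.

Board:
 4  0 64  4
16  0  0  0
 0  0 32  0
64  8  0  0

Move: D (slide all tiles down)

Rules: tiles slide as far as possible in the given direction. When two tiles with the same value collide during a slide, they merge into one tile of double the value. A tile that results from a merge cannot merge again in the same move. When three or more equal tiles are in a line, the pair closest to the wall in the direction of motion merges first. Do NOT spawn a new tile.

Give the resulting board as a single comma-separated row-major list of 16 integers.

Answer: 0, 0, 0, 0, 4, 0, 0, 0, 16, 0, 64, 0, 64, 8, 32, 4

Derivation:
Slide down:
col 0: [4, 16, 0, 64] -> [0, 4, 16, 64]
col 1: [0, 0, 0, 8] -> [0, 0, 0, 8]
col 2: [64, 0, 32, 0] -> [0, 0, 64, 32]
col 3: [4, 0, 0, 0] -> [0, 0, 0, 4]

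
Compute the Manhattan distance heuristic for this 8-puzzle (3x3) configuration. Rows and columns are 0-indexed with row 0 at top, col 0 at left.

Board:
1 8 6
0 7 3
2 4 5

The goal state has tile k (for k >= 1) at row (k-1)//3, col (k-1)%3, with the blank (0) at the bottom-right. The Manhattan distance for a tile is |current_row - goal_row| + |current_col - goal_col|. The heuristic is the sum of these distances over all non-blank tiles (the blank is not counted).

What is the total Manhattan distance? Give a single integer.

Tile 1: at (0,0), goal (0,0), distance |0-0|+|0-0| = 0
Tile 8: at (0,1), goal (2,1), distance |0-2|+|1-1| = 2
Tile 6: at (0,2), goal (1,2), distance |0-1|+|2-2| = 1
Tile 7: at (1,1), goal (2,0), distance |1-2|+|1-0| = 2
Tile 3: at (1,2), goal (0,2), distance |1-0|+|2-2| = 1
Tile 2: at (2,0), goal (0,1), distance |2-0|+|0-1| = 3
Tile 4: at (2,1), goal (1,0), distance |2-1|+|1-0| = 2
Tile 5: at (2,2), goal (1,1), distance |2-1|+|2-1| = 2
Sum: 0 + 2 + 1 + 2 + 1 + 3 + 2 + 2 = 13

Answer: 13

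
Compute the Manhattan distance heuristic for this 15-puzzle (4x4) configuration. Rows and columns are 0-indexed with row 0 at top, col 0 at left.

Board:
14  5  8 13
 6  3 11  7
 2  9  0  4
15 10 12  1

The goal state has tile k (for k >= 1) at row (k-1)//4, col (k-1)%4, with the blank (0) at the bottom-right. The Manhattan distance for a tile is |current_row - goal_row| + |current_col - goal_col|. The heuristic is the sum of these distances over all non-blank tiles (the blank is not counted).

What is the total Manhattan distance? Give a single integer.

Answer: 36

Derivation:
Tile 14: at (0,0), goal (3,1), distance |0-3|+|0-1| = 4
Tile 5: at (0,1), goal (1,0), distance |0-1|+|1-0| = 2
Tile 8: at (0,2), goal (1,3), distance |0-1|+|2-3| = 2
Tile 13: at (0,3), goal (3,0), distance |0-3|+|3-0| = 6
Tile 6: at (1,0), goal (1,1), distance |1-1|+|0-1| = 1
Tile 3: at (1,1), goal (0,2), distance |1-0|+|1-2| = 2
Tile 11: at (1,2), goal (2,2), distance |1-2|+|2-2| = 1
Tile 7: at (1,3), goal (1,2), distance |1-1|+|3-2| = 1
Tile 2: at (2,0), goal (0,1), distance |2-0|+|0-1| = 3
Tile 9: at (2,1), goal (2,0), distance |2-2|+|1-0| = 1
Tile 4: at (2,3), goal (0,3), distance |2-0|+|3-3| = 2
Tile 15: at (3,0), goal (3,2), distance |3-3|+|0-2| = 2
Tile 10: at (3,1), goal (2,1), distance |3-2|+|1-1| = 1
Tile 12: at (3,2), goal (2,3), distance |3-2|+|2-3| = 2
Tile 1: at (3,3), goal (0,0), distance |3-0|+|3-0| = 6
Sum: 4 + 2 + 2 + 6 + 1 + 2 + 1 + 1 + 3 + 1 + 2 + 2 + 1 + 2 + 6 = 36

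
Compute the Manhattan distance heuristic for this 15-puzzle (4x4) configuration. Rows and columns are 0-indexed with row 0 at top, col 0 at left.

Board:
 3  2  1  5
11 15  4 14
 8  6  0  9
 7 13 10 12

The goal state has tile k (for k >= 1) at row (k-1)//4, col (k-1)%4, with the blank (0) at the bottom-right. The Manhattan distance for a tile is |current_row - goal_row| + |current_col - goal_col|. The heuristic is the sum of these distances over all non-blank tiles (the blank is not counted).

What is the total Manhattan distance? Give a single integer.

Tile 3: at (0,0), goal (0,2), distance |0-0|+|0-2| = 2
Tile 2: at (0,1), goal (0,1), distance |0-0|+|1-1| = 0
Tile 1: at (0,2), goal (0,0), distance |0-0|+|2-0| = 2
Tile 5: at (0,3), goal (1,0), distance |0-1|+|3-0| = 4
Tile 11: at (1,0), goal (2,2), distance |1-2|+|0-2| = 3
Tile 15: at (1,1), goal (3,2), distance |1-3|+|1-2| = 3
Tile 4: at (1,2), goal (0,3), distance |1-0|+|2-3| = 2
Tile 14: at (1,3), goal (3,1), distance |1-3|+|3-1| = 4
Tile 8: at (2,0), goal (1,3), distance |2-1|+|0-3| = 4
Tile 6: at (2,1), goal (1,1), distance |2-1|+|1-1| = 1
Tile 9: at (2,3), goal (2,0), distance |2-2|+|3-0| = 3
Tile 7: at (3,0), goal (1,2), distance |3-1|+|0-2| = 4
Tile 13: at (3,1), goal (3,0), distance |3-3|+|1-0| = 1
Tile 10: at (3,2), goal (2,1), distance |3-2|+|2-1| = 2
Tile 12: at (3,3), goal (2,3), distance |3-2|+|3-3| = 1
Sum: 2 + 0 + 2 + 4 + 3 + 3 + 2 + 4 + 4 + 1 + 3 + 4 + 1 + 2 + 1 = 36

Answer: 36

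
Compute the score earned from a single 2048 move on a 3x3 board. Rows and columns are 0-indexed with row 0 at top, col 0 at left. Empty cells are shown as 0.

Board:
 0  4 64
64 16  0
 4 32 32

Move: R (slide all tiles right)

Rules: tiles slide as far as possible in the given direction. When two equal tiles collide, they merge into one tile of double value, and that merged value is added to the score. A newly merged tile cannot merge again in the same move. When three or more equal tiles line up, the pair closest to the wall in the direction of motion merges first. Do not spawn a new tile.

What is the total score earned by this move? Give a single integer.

Slide right:
row 0: [0, 4, 64] -> [0, 4, 64]  score +0 (running 0)
row 1: [64, 16, 0] -> [0, 64, 16]  score +0 (running 0)
row 2: [4, 32, 32] -> [0, 4, 64]  score +64 (running 64)
Board after move:
 0  4 64
 0 64 16
 0  4 64

Answer: 64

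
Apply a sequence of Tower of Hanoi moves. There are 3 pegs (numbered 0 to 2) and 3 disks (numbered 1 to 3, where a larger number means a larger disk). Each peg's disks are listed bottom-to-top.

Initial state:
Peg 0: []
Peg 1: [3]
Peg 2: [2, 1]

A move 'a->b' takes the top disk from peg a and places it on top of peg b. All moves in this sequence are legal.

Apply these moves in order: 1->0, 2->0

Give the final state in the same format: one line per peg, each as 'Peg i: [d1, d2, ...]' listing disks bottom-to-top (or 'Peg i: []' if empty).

Answer: Peg 0: [3, 1]
Peg 1: []
Peg 2: [2]

Derivation:
After move 1 (1->0):
Peg 0: [3]
Peg 1: []
Peg 2: [2, 1]

After move 2 (2->0):
Peg 0: [3, 1]
Peg 1: []
Peg 2: [2]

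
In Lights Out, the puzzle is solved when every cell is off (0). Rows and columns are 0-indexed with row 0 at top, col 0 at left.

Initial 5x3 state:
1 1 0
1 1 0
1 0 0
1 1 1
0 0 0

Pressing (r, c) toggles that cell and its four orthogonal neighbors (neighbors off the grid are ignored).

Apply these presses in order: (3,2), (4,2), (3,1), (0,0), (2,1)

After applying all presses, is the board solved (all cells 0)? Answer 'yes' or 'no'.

Answer: yes

Derivation:
After press 1 at (3,2):
1 1 0
1 1 0
1 0 1
1 0 0
0 0 1

After press 2 at (4,2):
1 1 0
1 1 0
1 0 1
1 0 1
0 1 0

After press 3 at (3,1):
1 1 0
1 1 0
1 1 1
0 1 0
0 0 0

After press 4 at (0,0):
0 0 0
0 1 0
1 1 1
0 1 0
0 0 0

After press 5 at (2,1):
0 0 0
0 0 0
0 0 0
0 0 0
0 0 0

Lights still on: 0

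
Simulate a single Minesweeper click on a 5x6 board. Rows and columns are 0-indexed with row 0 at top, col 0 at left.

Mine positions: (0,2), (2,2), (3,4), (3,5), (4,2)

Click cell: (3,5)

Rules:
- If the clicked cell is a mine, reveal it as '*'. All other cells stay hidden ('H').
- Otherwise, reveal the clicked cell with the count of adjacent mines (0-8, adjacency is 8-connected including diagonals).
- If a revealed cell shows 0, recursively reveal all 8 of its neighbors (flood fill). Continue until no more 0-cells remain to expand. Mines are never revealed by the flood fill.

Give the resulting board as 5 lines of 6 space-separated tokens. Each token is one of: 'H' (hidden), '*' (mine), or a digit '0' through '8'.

H H H H H H
H H H H H H
H H H H H H
H H H H H *
H H H H H H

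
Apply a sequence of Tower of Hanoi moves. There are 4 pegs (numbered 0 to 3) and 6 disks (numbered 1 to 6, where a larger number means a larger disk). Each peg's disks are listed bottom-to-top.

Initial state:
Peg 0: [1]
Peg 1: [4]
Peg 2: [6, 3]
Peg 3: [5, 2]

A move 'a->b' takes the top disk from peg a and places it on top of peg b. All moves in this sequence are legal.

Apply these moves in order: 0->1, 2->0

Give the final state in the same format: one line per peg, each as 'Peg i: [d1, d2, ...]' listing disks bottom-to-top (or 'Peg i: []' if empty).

After move 1 (0->1):
Peg 0: []
Peg 1: [4, 1]
Peg 2: [6, 3]
Peg 3: [5, 2]

After move 2 (2->0):
Peg 0: [3]
Peg 1: [4, 1]
Peg 2: [6]
Peg 3: [5, 2]

Answer: Peg 0: [3]
Peg 1: [4, 1]
Peg 2: [6]
Peg 3: [5, 2]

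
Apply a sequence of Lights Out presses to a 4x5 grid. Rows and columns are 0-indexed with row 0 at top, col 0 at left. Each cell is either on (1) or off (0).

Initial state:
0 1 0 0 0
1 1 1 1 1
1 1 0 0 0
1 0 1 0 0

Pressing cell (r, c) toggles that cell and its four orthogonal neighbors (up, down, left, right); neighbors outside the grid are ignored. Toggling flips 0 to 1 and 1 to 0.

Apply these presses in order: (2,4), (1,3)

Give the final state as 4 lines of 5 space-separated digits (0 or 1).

Answer: 0 1 0 1 0
1 1 0 0 1
1 1 0 0 1
1 0 1 0 1

Derivation:
After press 1 at (2,4):
0 1 0 0 0
1 1 1 1 0
1 1 0 1 1
1 0 1 0 1

After press 2 at (1,3):
0 1 0 1 0
1 1 0 0 1
1 1 0 0 1
1 0 1 0 1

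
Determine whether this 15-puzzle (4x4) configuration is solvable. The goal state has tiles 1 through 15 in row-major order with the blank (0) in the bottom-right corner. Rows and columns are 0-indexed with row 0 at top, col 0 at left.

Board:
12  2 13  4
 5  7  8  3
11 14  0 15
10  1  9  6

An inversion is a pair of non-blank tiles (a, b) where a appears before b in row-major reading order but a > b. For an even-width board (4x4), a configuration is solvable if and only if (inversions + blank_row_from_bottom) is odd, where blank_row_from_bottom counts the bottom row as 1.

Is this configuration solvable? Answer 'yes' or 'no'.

Inversions: 49
Blank is in row 2 (0-indexed from top), which is row 2 counting from the bottom (bottom = 1).
49 + 2 = 51, which is odd, so the puzzle is solvable.

Answer: yes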